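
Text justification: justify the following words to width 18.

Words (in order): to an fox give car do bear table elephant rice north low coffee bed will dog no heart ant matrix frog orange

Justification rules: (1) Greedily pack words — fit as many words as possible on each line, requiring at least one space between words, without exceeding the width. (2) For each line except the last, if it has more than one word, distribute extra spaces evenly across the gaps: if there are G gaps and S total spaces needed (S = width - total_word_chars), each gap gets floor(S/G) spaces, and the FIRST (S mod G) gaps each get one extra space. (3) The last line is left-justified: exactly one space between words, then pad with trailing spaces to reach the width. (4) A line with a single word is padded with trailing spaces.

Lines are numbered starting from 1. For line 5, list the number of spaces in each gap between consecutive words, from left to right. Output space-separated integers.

Line 1: ['to', 'an', 'fox', 'give', 'car'] (min_width=18, slack=0)
Line 2: ['do', 'bear', 'table'] (min_width=13, slack=5)
Line 3: ['elephant', 'rice'] (min_width=13, slack=5)
Line 4: ['north', 'low', 'coffee'] (min_width=16, slack=2)
Line 5: ['bed', 'will', 'dog', 'no'] (min_width=15, slack=3)
Line 6: ['heart', 'ant', 'matrix'] (min_width=16, slack=2)
Line 7: ['frog', 'orange'] (min_width=11, slack=7)

Answer: 2 2 2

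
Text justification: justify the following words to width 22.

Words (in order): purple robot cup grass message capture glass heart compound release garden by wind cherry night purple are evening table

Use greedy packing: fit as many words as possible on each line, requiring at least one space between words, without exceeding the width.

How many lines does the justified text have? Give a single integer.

Answer: 6

Derivation:
Line 1: ['purple', 'robot', 'cup', 'grass'] (min_width=22, slack=0)
Line 2: ['message', 'capture', 'glass'] (min_width=21, slack=1)
Line 3: ['heart', 'compound', 'release'] (min_width=22, slack=0)
Line 4: ['garden', 'by', 'wind', 'cherry'] (min_width=21, slack=1)
Line 5: ['night', 'purple', 'are'] (min_width=16, slack=6)
Line 6: ['evening', 'table'] (min_width=13, slack=9)
Total lines: 6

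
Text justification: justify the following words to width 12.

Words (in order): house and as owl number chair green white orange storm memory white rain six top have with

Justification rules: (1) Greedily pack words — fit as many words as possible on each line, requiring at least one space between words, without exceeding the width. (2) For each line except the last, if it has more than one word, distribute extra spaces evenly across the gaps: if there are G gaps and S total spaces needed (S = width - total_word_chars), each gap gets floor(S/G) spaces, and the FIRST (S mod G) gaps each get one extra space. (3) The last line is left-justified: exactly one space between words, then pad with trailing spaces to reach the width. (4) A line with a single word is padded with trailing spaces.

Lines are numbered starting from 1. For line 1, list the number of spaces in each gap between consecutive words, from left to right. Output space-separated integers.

Line 1: ['house', 'and', 'as'] (min_width=12, slack=0)
Line 2: ['owl', 'number'] (min_width=10, slack=2)
Line 3: ['chair', 'green'] (min_width=11, slack=1)
Line 4: ['white', 'orange'] (min_width=12, slack=0)
Line 5: ['storm', 'memory'] (min_width=12, slack=0)
Line 6: ['white', 'rain'] (min_width=10, slack=2)
Line 7: ['six', 'top', 'have'] (min_width=12, slack=0)
Line 8: ['with'] (min_width=4, slack=8)

Answer: 1 1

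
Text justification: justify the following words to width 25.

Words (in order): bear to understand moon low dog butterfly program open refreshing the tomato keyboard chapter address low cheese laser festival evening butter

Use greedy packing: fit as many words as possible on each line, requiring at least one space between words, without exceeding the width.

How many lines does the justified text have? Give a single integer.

Line 1: ['bear', 'to', 'understand', 'moon'] (min_width=23, slack=2)
Line 2: ['low', 'dog', 'butterfly', 'program'] (min_width=25, slack=0)
Line 3: ['open', 'refreshing', 'the'] (min_width=19, slack=6)
Line 4: ['tomato', 'keyboard', 'chapter'] (min_width=23, slack=2)
Line 5: ['address', 'low', 'cheese', 'laser'] (min_width=24, slack=1)
Line 6: ['festival', 'evening', 'butter'] (min_width=23, slack=2)
Total lines: 6

Answer: 6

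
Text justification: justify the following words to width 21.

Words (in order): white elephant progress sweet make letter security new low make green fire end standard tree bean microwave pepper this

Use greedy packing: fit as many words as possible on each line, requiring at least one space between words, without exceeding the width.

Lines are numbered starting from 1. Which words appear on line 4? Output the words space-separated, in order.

Line 1: ['white', 'elephant'] (min_width=14, slack=7)
Line 2: ['progress', 'sweet', 'make'] (min_width=19, slack=2)
Line 3: ['letter', 'security', 'new'] (min_width=19, slack=2)
Line 4: ['low', 'make', 'green', 'fire'] (min_width=19, slack=2)
Line 5: ['end', 'standard', 'tree'] (min_width=17, slack=4)
Line 6: ['bean', 'microwave', 'pepper'] (min_width=21, slack=0)
Line 7: ['this'] (min_width=4, slack=17)

Answer: low make green fire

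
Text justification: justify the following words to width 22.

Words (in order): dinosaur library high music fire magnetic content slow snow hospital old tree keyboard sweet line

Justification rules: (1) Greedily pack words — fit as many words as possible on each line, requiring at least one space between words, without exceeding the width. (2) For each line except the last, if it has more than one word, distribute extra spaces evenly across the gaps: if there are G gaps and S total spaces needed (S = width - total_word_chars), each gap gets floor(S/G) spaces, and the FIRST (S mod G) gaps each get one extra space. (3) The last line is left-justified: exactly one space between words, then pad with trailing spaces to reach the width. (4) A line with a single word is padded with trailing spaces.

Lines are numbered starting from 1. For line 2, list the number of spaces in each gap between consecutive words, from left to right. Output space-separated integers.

Line 1: ['dinosaur', 'library', 'high'] (min_width=21, slack=1)
Line 2: ['music', 'fire', 'magnetic'] (min_width=19, slack=3)
Line 3: ['content', 'slow', 'snow'] (min_width=17, slack=5)
Line 4: ['hospital', 'old', 'tree'] (min_width=17, slack=5)
Line 5: ['keyboard', 'sweet', 'line'] (min_width=19, slack=3)

Answer: 3 2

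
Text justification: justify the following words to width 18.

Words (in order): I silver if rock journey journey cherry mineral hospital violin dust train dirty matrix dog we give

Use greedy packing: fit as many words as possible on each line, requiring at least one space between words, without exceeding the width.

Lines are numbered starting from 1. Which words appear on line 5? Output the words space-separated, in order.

Answer: dust train dirty

Derivation:
Line 1: ['I', 'silver', 'if', 'rock'] (min_width=16, slack=2)
Line 2: ['journey', 'journey'] (min_width=15, slack=3)
Line 3: ['cherry', 'mineral'] (min_width=14, slack=4)
Line 4: ['hospital', 'violin'] (min_width=15, slack=3)
Line 5: ['dust', 'train', 'dirty'] (min_width=16, slack=2)
Line 6: ['matrix', 'dog', 'we', 'give'] (min_width=18, slack=0)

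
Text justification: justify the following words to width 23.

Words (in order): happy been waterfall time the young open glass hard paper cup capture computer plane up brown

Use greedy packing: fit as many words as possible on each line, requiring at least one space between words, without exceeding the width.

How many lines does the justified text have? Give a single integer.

Line 1: ['happy', 'been', 'waterfall'] (min_width=20, slack=3)
Line 2: ['time', 'the', 'young', 'open'] (min_width=19, slack=4)
Line 3: ['glass', 'hard', 'paper', 'cup'] (min_width=20, slack=3)
Line 4: ['capture', 'computer', 'plane'] (min_width=22, slack=1)
Line 5: ['up', 'brown'] (min_width=8, slack=15)
Total lines: 5

Answer: 5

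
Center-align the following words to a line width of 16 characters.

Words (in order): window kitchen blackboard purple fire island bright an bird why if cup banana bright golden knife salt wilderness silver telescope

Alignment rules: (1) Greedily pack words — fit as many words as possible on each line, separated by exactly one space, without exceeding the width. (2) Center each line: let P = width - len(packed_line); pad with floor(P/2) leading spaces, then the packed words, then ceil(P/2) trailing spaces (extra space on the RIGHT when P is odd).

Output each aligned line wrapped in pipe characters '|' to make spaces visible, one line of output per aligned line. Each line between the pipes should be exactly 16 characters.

Answer: | window kitchen |
|   blackboard   |
|  purple fire   |
|island bright an|
|bird why if cup |
| banana bright  |
|  golden knife  |
|salt wilderness |
|silver telescope|

Derivation:
Line 1: ['window', 'kitchen'] (min_width=14, slack=2)
Line 2: ['blackboard'] (min_width=10, slack=6)
Line 3: ['purple', 'fire'] (min_width=11, slack=5)
Line 4: ['island', 'bright', 'an'] (min_width=16, slack=0)
Line 5: ['bird', 'why', 'if', 'cup'] (min_width=15, slack=1)
Line 6: ['banana', 'bright'] (min_width=13, slack=3)
Line 7: ['golden', 'knife'] (min_width=12, slack=4)
Line 8: ['salt', 'wilderness'] (min_width=15, slack=1)
Line 9: ['silver', 'telescope'] (min_width=16, slack=0)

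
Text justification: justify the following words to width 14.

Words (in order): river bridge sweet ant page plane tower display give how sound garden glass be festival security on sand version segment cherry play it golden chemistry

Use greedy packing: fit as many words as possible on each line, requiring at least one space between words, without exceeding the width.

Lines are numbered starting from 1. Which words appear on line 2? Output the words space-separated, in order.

Answer: sweet ant page

Derivation:
Line 1: ['river', 'bridge'] (min_width=12, slack=2)
Line 2: ['sweet', 'ant', 'page'] (min_width=14, slack=0)
Line 3: ['plane', 'tower'] (min_width=11, slack=3)
Line 4: ['display', 'give'] (min_width=12, slack=2)
Line 5: ['how', 'sound'] (min_width=9, slack=5)
Line 6: ['garden', 'glass'] (min_width=12, slack=2)
Line 7: ['be', 'festival'] (min_width=11, slack=3)
Line 8: ['security', 'on'] (min_width=11, slack=3)
Line 9: ['sand', 'version'] (min_width=12, slack=2)
Line 10: ['segment', 'cherry'] (min_width=14, slack=0)
Line 11: ['play', 'it', 'golden'] (min_width=14, slack=0)
Line 12: ['chemistry'] (min_width=9, slack=5)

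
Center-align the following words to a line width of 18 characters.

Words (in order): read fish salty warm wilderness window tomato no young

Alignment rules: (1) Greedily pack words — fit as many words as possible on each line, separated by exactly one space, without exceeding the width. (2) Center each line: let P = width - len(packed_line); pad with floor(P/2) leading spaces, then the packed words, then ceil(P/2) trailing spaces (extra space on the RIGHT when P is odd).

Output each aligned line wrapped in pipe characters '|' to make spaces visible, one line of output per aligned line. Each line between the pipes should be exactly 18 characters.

Line 1: ['read', 'fish', 'salty'] (min_width=15, slack=3)
Line 2: ['warm', 'wilderness'] (min_width=15, slack=3)
Line 3: ['window', 'tomato', 'no'] (min_width=16, slack=2)
Line 4: ['young'] (min_width=5, slack=13)

Answer: | read fish salty  |
| warm wilderness  |
| window tomato no |
|      young       |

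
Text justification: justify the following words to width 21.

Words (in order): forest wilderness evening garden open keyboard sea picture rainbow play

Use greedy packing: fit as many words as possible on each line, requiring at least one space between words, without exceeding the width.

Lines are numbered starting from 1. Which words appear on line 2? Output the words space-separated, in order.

Line 1: ['forest', 'wilderness'] (min_width=17, slack=4)
Line 2: ['evening', 'garden', 'open'] (min_width=19, slack=2)
Line 3: ['keyboard', 'sea', 'picture'] (min_width=20, slack=1)
Line 4: ['rainbow', 'play'] (min_width=12, slack=9)

Answer: evening garden open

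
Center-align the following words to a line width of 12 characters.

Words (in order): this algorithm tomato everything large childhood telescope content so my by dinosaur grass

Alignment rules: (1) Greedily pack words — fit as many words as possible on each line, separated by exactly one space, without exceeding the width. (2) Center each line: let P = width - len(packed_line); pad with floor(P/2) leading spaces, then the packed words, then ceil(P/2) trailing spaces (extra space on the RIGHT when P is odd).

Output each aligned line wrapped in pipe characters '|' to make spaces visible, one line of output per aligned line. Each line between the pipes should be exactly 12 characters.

Line 1: ['this'] (min_width=4, slack=8)
Line 2: ['algorithm'] (min_width=9, slack=3)
Line 3: ['tomato'] (min_width=6, slack=6)
Line 4: ['everything'] (min_width=10, slack=2)
Line 5: ['large'] (min_width=5, slack=7)
Line 6: ['childhood'] (min_width=9, slack=3)
Line 7: ['telescope'] (min_width=9, slack=3)
Line 8: ['content', 'so'] (min_width=10, slack=2)
Line 9: ['my', 'by'] (min_width=5, slack=7)
Line 10: ['dinosaur'] (min_width=8, slack=4)
Line 11: ['grass'] (min_width=5, slack=7)

Answer: |    this    |
| algorithm  |
|   tomato   |
| everything |
|   large    |
| childhood  |
| telescope  |
| content so |
|   my by    |
|  dinosaur  |
|   grass    |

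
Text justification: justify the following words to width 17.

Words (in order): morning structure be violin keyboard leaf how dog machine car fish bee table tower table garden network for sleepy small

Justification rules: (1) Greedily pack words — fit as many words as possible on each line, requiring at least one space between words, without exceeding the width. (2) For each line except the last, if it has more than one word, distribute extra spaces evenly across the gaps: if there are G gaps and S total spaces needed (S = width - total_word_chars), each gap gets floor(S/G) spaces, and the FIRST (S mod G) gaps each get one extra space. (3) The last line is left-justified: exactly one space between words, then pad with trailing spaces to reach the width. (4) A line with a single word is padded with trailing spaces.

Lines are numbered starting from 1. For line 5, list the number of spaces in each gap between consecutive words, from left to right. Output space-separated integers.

Answer: 3 2

Derivation:
Line 1: ['morning', 'structure'] (min_width=17, slack=0)
Line 2: ['be', 'violin'] (min_width=9, slack=8)
Line 3: ['keyboard', 'leaf', 'how'] (min_width=17, slack=0)
Line 4: ['dog', 'machine', 'car'] (min_width=15, slack=2)
Line 5: ['fish', 'bee', 'table'] (min_width=14, slack=3)
Line 6: ['tower', 'table'] (min_width=11, slack=6)
Line 7: ['garden', 'network'] (min_width=14, slack=3)
Line 8: ['for', 'sleepy', 'small'] (min_width=16, slack=1)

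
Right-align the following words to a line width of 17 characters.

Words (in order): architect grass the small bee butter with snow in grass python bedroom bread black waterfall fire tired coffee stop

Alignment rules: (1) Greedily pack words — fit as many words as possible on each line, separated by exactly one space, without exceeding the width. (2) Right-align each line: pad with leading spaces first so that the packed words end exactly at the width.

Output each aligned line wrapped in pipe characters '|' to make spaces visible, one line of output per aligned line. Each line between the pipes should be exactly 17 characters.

Answer: |  architect grass|
|    the small bee|
| butter with snow|
|  in grass python|
|    bedroom bread|
|  black waterfall|
|fire tired coffee|
|             stop|

Derivation:
Line 1: ['architect', 'grass'] (min_width=15, slack=2)
Line 2: ['the', 'small', 'bee'] (min_width=13, slack=4)
Line 3: ['butter', 'with', 'snow'] (min_width=16, slack=1)
Line 4: ['in', 'grass', 'python'] (min_width=15, slack=2)
Line 5: ['bedroom', 'bread'] (min_width=13, slack=4)
Line 6: ['black', 'waterfall'] (min_width=15, slack=2)
Line 7: ['fire', 'tired', 'coffee'] (min_width=17, slack=0)
Line 8: ['stop'] (min_width=4, slack=13)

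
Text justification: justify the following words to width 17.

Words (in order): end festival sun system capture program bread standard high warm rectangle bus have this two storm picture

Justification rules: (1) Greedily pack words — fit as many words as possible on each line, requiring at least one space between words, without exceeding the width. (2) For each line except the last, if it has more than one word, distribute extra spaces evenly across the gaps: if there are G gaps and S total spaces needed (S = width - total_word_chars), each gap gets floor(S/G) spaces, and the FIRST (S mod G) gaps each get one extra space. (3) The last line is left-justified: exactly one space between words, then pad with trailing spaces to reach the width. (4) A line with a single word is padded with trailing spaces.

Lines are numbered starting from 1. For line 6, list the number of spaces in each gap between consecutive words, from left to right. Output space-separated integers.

Answer: 1 1 1

Derivation:
Line 1: ['end', 'festival', 'sun'] (min_width=16, slack=1)
Line 2: ['system', 'capture'] (min_width=14, slack=3)
Line 3: ['program', 'bread'] (min_width=13, slack=4)
Line 4: ['standard', 'high'] (min_width=13, slack=4)
Line 5: ['warm', 'rectangle'] (min_width=14, slack=3)
Line 6: ['bus', 'have', 'this', 'two'] (min_width=17, slack=0)
Line 7: ['storm', 'picture'] (min_width=13, slack=4)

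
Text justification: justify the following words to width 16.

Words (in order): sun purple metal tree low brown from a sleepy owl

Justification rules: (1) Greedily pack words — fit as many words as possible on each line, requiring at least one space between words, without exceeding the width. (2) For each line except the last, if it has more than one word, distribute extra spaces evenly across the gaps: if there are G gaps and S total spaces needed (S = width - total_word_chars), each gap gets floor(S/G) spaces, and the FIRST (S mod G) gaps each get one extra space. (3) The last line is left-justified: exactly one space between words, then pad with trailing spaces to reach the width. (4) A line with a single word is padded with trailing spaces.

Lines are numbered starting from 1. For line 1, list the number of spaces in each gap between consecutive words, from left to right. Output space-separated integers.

Line 1: ['sun', 'purple', 'metal'] (min_width=16, slack=0)
Line 2: ['tree', 'low', 'brown'] (min_width=14, slack=2)
Line 3: ['from', 'a', 'sleepy'] (min_width=13, slack=3)
Line 4: ['owl'] (min_width=3, slack=13)

Answer: 1 1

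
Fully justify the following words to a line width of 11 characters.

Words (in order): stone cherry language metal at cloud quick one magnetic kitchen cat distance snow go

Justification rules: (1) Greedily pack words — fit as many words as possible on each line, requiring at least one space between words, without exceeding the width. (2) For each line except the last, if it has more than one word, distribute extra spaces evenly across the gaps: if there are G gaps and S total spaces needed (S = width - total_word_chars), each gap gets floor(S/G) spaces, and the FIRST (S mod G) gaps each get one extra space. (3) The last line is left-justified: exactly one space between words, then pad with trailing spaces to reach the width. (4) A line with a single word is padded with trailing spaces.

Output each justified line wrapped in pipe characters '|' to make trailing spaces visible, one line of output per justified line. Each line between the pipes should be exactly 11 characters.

Line 1: ['stone'] (min_width=5, slack=6)
Line 2: ['cherry'] (min_width=6, slack=5)
Line 3: ['language'] (min_width=8, slack=3)
Line 4: ['metal', 'at'] (min_width=8, slack=3)
Line 5: ['cloud', 'quick'] (min_width=11, slack=0)
Line 6: ['one'] (min_width=3, slack=8)
Line 7: ['magnetic'] (min_width=8, slack=3)
Line 8: ['kitchen', 'cat'] (min_width=11, slack=0)
Line 9: ['distance'] (min_width=8, slack=3)
Line 10: ['snow', 'go'] (min_width=7, slack=4)

Answer: |stone      |
|cherry     |
|language   |
|metal    at|
|cloud quick|
|one        |
|magnetic   |
|kitchen cat|
|distance   |
|snow go    |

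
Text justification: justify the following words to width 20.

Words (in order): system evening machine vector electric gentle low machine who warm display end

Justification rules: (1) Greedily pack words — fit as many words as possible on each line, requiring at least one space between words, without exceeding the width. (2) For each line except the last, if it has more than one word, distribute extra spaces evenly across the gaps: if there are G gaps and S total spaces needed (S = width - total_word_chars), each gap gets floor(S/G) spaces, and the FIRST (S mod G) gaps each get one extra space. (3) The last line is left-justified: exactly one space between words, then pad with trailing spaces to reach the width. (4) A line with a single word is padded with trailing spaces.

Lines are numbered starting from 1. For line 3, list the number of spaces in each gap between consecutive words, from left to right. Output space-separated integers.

Line 1: ['system', 'evening'] (min_width=14, slack=6)
Line 2: ['machine', 'vector'] (min_width=14, slack=6)
Line 3: ['electric', 'gentle', 'low'] (min_width=19, slack=1)
Line 4: ['machine', 'who', 'warm'] (min_width=16, slack=4)
Line 5: ['display', 'end'] (min_width=11, slack=9)

Answer: 2 1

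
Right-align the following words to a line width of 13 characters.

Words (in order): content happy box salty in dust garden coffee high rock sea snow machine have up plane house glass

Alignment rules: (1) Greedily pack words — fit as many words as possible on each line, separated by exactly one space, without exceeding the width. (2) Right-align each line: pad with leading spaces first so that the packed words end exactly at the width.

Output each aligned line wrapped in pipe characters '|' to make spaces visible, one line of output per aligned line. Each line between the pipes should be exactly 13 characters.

Line 1: ['content', 'happy'] (min_width=13, slack=0)
Line 2: ['box', 'salty', 'in'] (min_width=12, slack=1)
Line 3: ['dust', 'garden'] (min_width=11, slack=2)
Line 4: ['coffee', 'high'] (min_width=11, slack=2)
Line 5: ['rock', 'sea', 'snow'] (min_width=13, slack=0)
Line 6: ['machine', 'have'] (min_width=12, slack=1)
Line 7: ['up', 'plane'] (min_width=8, slack=5)
Line 8: ['house', 'glass'] (min_width=11, slack=2)

Answer: |content happy|
| box salty in|
|  dust garden|
|  coffee high|
|rock sea snow|
| machine have|
|     up plane|
|  house glass|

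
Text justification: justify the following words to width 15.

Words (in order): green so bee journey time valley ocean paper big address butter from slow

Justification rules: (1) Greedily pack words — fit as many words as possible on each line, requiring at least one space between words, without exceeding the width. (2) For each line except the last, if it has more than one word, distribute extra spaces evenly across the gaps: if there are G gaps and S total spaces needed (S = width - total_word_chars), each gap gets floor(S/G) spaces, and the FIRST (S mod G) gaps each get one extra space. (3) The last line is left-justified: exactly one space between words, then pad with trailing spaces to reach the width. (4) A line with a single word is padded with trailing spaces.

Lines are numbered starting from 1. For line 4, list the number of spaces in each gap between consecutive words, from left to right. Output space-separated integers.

Answer: 7

Derivation:
Line 1: ['green', 'so', 'bee'] (min_width=12, slack=3)
Line 2: ['journey', 'time'] (min_width=12, slack=3)
Line 3: ['valley', 'ocean'] (min_width=12, slack=3)
Line 4: ['paper', 'big'] (min_width=9, slack=6)
Line 5: ['address', 'butter'] (min_width=14, slack=1)
Line 6: ['from', 'slow'] (min_width=9, slack=6)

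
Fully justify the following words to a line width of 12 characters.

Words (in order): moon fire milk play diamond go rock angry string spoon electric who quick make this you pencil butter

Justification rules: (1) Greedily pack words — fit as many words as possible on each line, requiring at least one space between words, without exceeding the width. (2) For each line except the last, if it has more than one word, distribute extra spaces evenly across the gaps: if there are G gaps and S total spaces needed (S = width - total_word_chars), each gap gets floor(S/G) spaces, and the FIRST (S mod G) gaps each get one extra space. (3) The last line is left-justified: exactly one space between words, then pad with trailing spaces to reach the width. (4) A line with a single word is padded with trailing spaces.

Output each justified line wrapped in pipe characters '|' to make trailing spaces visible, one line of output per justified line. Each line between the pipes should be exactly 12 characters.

Answer: |moon    fire|
|milk    play|
|diamond   go|
|rock   angry|
|string spoon|
|electric who|
|quick   make|
|this     you|
|pencil      |
|butter      |

Derivation:
Line 1: ['moon', 'fire'] (min_width=9, slack=3)
Line 2: ['milk', 'play'] (min_width=9, slack=3)
Line 3: ['diamond', 'go'] (min_width=10, slack=2)
Line 4: ['rock', 'angry'] (min_width=10, slack=2)
Line 5: ['string', 'spoon'] (min_width=12, slack=0)
Line 6: ['electric', 'who'] (min_width=12, slack=0)
Line 7: ['quick', 'make'] (min_width=10, slack=2)
Line 8: ['this', 'you'] (min_width=8, slack=4)
Line 9: ['pencil'] (min_width=6, slack=6)
Line 10: ['butter'] (min_width=6, slack=6)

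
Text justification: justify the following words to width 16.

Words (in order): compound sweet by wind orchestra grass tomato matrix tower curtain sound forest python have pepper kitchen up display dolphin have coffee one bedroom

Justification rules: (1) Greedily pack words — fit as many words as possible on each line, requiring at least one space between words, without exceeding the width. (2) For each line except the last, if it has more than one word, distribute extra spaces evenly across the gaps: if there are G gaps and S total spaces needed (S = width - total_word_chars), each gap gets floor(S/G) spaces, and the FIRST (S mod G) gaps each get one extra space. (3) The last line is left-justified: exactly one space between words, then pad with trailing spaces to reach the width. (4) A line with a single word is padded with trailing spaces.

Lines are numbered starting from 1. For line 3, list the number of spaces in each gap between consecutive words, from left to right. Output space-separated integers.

Line 1: ['compound', 'sweet'] (min_width=14, slack=2)
Line 2: ['by', 'wind'] (min_width=7, slack=9)
Line 3: ['orchestra', 'grass'] (min_width=15, slack=1)
Line 4: ['tomato', 'matrix'] (min_width=13, slack=3)
Line 5: ['tower', 'curtain'] (min_width=13, slack=3)
Line 6: ['sound', 'forest'] (min_width=12, slack=4)
Line 7: ['python', 'have'] (min_width=11, slack=5)
Line 8: ['pepper', 'kitchen'] (min_width=14, slack=2)
Line 9: ['up', 'display'] (min_width=10, slack=6)
Line 10: ['dolphin', 'have'] (min_width=12, slack=4)
Line 11: ['coffee', 'one'] (min_width=10, slack=6)
Line 12: ['bedroom'] (min_width=7, slack=9)

Answer: 2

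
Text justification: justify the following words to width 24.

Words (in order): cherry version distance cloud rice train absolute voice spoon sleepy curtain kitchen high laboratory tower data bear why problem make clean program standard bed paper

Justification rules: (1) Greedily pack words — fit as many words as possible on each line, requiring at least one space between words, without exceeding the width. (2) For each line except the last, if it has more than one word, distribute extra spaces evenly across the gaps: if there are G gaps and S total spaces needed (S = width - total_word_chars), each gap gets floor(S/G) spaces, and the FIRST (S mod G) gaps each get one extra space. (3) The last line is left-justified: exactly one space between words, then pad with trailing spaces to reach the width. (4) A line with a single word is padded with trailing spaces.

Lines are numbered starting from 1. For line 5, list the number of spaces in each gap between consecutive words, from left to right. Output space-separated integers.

Answer: 3 2

Derivation:
Line 1: ['cherry', 'version', 'distance'] (min_width=23, slack=1)
Line 2: ['cloud', 'rice', 'train'] (min_width=16, slack=8)
Line 3: ['absolute', 'voice', 'spoon'] (min_width=20, slack=4)
Line 4: ['sleepy', 'curtain', 'kitchen'] (min_width=22, slack=2)
Line 5: ['high', 'laboratory', 'tower'] (min_width=21, slack=3)
Line 6: ['data', 'bear', 'why', 'problem'] (min_width=21, slack=3)
Line 7: ['make', 'clean', 'program'] (min_width=18, slack=6)
Line 8: ['standard', 'bed', 'paper'] (min_width=18, slack=6)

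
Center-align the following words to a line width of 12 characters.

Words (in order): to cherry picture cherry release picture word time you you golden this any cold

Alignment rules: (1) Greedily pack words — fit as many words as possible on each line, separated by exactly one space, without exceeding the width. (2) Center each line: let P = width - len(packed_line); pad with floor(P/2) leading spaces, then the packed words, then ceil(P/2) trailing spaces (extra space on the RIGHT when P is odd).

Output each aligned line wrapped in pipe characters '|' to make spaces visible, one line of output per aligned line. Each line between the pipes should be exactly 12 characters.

Answer: | to cherry  |
|  picture   |
|   cherry   |
|  release   |
|picture word|
|time you you|
|golden this |
|  any cold  |

Derivation:
Line 1: ['to', 'cherry'] (min_width=9, slack=3)
Line 2: ['picture'] (min_width=7, slack=5)
Line 3: ['cherry'] (min_width=6, slack=6)
Line 4: ['release'] (min_width=7, slack=5)
Line 5: ['picture', 'word'] (min_width=12, slack=0)
Line 6: ['time', 'you', 'you'] (min_width=12, slack=0)
Line 7: ['golden', 'this'] (min_width=11, slack=1)
Line 8: ['any', 'cold'] (min_width=8, slack=4)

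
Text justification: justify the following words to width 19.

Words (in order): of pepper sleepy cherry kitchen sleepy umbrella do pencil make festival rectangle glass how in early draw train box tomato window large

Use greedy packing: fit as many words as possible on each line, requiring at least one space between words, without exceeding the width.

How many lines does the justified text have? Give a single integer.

Line 1: ['of', 'pepper', 'sleepy'] (min_width=16, slack=3)
Line 2: ['cherry', 'kitchen'] (min_width=14, slack=5)
Line 3: ['sleepy', 'umbrella', 'do'] (min_width=18, slack=1)
Line 4: ['pencil', 'make'] (min_width=11, slack=8)
Line 5: ['festival', 'rectangle'] (min_width=18, slack=1)
Line 6: ['glass', 'how', 'in', 'early'] (min_width=18, slack=1)
Line 7: ['draw', 'train', 'box'] (min_width=14, slack=5)
Line 8: ['tomato', 'window', 'large'] (min_width=19, slack=0)
Total lines: 8

Answer: 8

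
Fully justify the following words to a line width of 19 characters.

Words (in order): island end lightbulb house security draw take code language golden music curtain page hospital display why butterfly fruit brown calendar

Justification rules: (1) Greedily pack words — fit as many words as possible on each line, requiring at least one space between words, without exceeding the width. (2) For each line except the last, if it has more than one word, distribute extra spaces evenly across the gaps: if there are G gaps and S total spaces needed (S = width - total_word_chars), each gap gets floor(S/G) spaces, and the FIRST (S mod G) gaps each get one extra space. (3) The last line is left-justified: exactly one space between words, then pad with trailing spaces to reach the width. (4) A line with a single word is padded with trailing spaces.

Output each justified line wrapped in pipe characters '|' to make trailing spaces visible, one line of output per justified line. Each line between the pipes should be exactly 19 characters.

Line 1: ['island', 'end'] (min_width=10, slack=9)
Line 2: ['lightbulb', 'house'] (min_width=15, slack=4)
Line 3: ['security', 'draw', 'take'] (min_width=18, slack=1)
Line 4: ['code', 'language'] (min_width=13, slack=6)
Line 5: ['golden', 'music'] (min_width=12, slack=7)
Line 6: ['curtain', 'page'] (min_width=12, slack=7)
Line 7: ['hospital', 'display'] (min_width=16, slack=3)
Line 8: ['why', 'butterfly', 'fruit'] (min_width=19, slack=0)
Line 9: ['brown', 'calendar'] (min_width=14, slack=5)

Answer: |island          end|
|lightbulb     house|
|security  draw take|
|code       language|
|golden        music|
|curtain        page|
|hospital    display|
|why butterfly fruit|
|brown calendar     |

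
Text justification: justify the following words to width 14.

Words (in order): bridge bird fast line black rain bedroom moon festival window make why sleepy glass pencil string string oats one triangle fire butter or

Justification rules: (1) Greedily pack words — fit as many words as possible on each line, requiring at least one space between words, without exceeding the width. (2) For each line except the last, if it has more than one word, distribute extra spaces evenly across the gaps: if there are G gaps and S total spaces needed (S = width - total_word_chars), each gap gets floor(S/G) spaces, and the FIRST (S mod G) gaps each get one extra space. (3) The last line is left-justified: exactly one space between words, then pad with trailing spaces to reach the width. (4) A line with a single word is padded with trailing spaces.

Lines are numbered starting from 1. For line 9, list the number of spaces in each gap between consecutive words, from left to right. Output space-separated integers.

Answer: 2

Derivation:
Line 1: ['bridge', 'bird'] (min_width=11, slack=3)
Line 2: ['fast', 'line'] (min_width=9, slack=5)
Line 3: ['black', 'rain'] (min_width=10, slack=4)
Line 4: ['bedroom', 'moon'] (min_width=12, slack=2)
Line 5: ['festival'] (min_width=8, slack=6)
Line 6: ['window', 'make'] (min_width=11, slack=3)
Line 7: ['why', 'sleepy'] (min_width=10, slack=4)
Line 8: ['glass', 'pencil'] (min_width=12, slack=2)
Line 9: ['string', 'string'] (min_width=13, slack=1)
Line 10: ['oats', 'one'] (min_width=8, slack=6)
Line 11: ['triangle', 'fire'] (min_width=13, slack=1)
Line 12: ['butter', 'or'] (min_width=9, slack=5)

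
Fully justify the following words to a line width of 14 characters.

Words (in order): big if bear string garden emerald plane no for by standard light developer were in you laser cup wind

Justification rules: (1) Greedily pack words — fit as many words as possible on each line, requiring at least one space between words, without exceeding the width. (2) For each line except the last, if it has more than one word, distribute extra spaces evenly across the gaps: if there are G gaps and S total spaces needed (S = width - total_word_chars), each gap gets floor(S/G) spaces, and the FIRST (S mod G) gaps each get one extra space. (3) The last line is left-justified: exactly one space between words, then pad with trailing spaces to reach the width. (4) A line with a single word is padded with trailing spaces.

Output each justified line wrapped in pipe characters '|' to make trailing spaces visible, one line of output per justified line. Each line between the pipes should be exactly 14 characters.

Line 1: ['big', 'if', 'bear'] (min_width=11, slack=3)
Line 2: ['string', 'garden'] (min_width=13, slack=1)
Line 3: ['emerald', 'plane'] (min_width=13, slack=1)
Line 4: ['no', 'for', 'by'] (min_width=9, slack=5)
Line 5: ['standard', 'light'] (min_width=14, slack=0)
Line 6: ['developer', 'were'] (min_width=14, slack=0)
Line 7: ['in', 'you', 'laser'] (min_width=12, slack=2)
Line 8: ['cup', 'wind'] (min_width=8, slack=6)

Answer: |big   if  bear|
|string  garden|
|emerald  plane|
|no    for   by|
|standard light|
|developer were|
|in  you  laser|
|cup wind      |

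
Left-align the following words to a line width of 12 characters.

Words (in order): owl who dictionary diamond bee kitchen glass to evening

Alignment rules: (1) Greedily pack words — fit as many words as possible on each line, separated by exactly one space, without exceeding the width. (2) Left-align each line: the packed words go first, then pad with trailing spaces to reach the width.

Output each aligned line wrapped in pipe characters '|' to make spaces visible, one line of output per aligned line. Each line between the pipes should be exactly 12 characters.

Line 1: ['owl', 'who'] (min_width=7, slack=5)
Line 2: ['dictionary'] (min_width=10, slack=2)
Line 3: ['diamond', 'bee'] (min_width=11, slack=1)
Line 4: ['kitchen'] (min_width=7, slack=5)
Line 5: ['glass', 'to'] (min_width=8, slack=4)
Line 6: ['evening'] (min_width=7, slack=5)

Answer: |owl who     |
|dictionary  |
|diamond bee |
|kitchen     |
|glass to    |
|evening     |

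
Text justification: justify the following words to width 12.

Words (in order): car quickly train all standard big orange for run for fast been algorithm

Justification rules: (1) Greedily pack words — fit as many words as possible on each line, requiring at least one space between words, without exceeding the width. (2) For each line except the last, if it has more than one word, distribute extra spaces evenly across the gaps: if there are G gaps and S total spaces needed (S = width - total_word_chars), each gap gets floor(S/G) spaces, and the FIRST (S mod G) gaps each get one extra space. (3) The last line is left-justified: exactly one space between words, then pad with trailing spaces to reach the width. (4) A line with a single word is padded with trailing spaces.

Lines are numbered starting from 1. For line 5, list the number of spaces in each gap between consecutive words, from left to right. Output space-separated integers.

Answer: 1 1

Derivation:
Line 1: ['car', 'quickly'] (min_width=11, slack=1)
Line 2: ['train', 'all'] (min_width=9, slack=3)
Line 3: ['standard', 'big'] (min_width=12, slack=0)
Line 4: ['orange', 'for'] (min_width=10, slack=2)
Line 5: ['run', 'for', 'fast'] (min_width=12, slack=0)
Line 6: ['been'] (min_width=4, slack=8)
Line 7: ['algorithm'] (min_width=9, slack=3)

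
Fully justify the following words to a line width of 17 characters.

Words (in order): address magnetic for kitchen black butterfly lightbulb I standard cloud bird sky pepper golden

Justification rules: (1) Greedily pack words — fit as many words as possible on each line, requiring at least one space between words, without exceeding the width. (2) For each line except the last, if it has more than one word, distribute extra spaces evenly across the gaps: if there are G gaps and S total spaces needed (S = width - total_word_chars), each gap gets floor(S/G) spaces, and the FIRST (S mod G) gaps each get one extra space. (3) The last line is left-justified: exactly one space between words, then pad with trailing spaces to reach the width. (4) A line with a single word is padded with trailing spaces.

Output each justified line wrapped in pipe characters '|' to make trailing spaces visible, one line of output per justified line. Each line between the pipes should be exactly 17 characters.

Line 1: ['address', 'magnetic'] (min_width=16, slack=1)
Line 2: ['for', 'kitchen', 'black'] (min_width=17, slack=0)
Line 3: ['butterfly'] (min_width=9, slack=8)
Line 4: ['lightbulb', 'I'] (min_width=11, slack=6)
Line 5: ['standard', 'cloud'] (min_width=14, slack=3)
Line 6: ['bird', 'sky', 'pepper'] (min_width=15, slack=2)
Line 7: ['golden'] (min_width=6, slack=11)

Answer: |address  magnetic|
|for kitchen black|
|butterfly        |
|lightbulb       I|
|standard    cloud|
|bird  sky  pepper|
|golden           |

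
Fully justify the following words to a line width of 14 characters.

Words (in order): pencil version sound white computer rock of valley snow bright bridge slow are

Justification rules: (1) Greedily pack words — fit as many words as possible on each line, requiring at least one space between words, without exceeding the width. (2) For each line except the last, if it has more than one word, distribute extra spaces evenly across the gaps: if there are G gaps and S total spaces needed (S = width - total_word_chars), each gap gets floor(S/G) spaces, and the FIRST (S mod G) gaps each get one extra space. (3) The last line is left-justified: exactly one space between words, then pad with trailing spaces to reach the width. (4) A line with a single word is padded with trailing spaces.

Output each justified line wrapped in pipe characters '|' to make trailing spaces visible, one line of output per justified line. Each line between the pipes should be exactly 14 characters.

Line 1: ['pencil', 'version'] (min_width=14, slack=0)
Line 2: ['sound', 'white'] (min_width=11, slack=3)
Line 3: ['computer', 'rock'] (min_width=13, slack=1)
Line 4: ['of', 'valley', 'snow'] (min_width=14, slack=0)
Line 5: ['bright', 'bridge'] (min_width=13, slack=1)
Line 6: ['slow', 'are'] (min_width=8, slack=6)

Answer: |pencil version|
|sound    white|
|computer  rock|
|of valley snow|
|bright  bridge|
|slow are      |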